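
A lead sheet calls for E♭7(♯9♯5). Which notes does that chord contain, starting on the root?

Eb G B Db F#

E♭7(♯9♯5): dominant seventh sharp nine sharp five on Eb.
- root: Eb
- major 3rd: G
- augmented 5th: B
- minor 7th: Db
- augmented 9th: F#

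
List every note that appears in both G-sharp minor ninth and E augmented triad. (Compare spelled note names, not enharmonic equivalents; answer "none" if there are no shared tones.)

G-sharp minor ninth: G-sharp B D-sharp F-sharp A-sharp
E augmented triad: E G-sharp B-sharp
Common to both → G-sharp.

G-sharp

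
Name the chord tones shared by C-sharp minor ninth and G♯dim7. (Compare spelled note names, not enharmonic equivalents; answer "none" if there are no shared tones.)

C-sharp minor ninth: C# E G# B D#
G♯dim7: G# B D F
Common to both → G#, B.

G#, B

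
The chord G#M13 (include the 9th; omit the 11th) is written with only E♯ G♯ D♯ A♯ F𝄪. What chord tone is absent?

B♯

G#M13 = G♯, B♯, D♯, F𝄪, A♯, E♯. The voicing lacks the 3rd (major 3rd), B♯.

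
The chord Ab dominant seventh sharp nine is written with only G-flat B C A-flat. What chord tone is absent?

The full Ab dominant seventh sharp nine chord is A-flat, C, E-flat, G-flat, B.
Comparing with the voicing, the perfect 5th (5th) — E-flat — is absent.

E-flat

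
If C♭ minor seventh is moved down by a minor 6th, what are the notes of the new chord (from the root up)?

E♭ G♭ B♭ D♭

C♭ down a minor 6th → E♭. New chord: E♭ minor seventh.
- root: E♭
- minor 3rd: G♭
- perfect 5th: B♭
- minor 7th: D♭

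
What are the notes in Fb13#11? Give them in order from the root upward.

F♭ – A♭ – C♭ – E𝄫 – G♭ – B♭ – D♭

Root F♭, quality dominant thirteenth sharp eleven:
F♭ — root
A♭ — major 3rd
C♭ — perfect 5th
E𝄫 — minor 7th
G♭ — major 9th
B♭ — augmented 11th
D♭ — major 13th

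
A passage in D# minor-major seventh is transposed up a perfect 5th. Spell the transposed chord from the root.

A perfect 5th up from D# is A#, so the new chord is A# minor-major seventh.
Root: A#
Minor 3rd (3rd): C#
Perfect 5th (5th): E#
Major 7th (7th): G##

A#  C#  E#  G##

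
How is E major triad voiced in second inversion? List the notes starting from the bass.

B – E – G#

E major triad = E–G#–B; second inversion → fifth (B) lowest.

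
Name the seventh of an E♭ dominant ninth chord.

Root of E♭ dominant ninth = Eb. The 7th is a minor 7th: Eb up a minor 7th → Db.

Db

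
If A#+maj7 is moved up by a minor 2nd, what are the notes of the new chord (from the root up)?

A minor 2nd up from A# is B, so the new chord is B augmented major seventh.
root → B
3rd (major 3rd) → D#
5th (augmented 5th) → F##
7th (major 7th) → A#

B, D#, F##, A#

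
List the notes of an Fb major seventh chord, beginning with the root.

Fb major seventh is a major seventh built on F-flat.
Root: F-flat
Major 3rd (3rd): A-flat
Perfect 5th (5th): C-flat
Major 7th (7th): E-flat

F-flat, A-flat, C-flat, E-flat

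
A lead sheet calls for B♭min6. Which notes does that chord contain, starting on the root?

B♭min6 is a minor sixth built on B♭.
root → B♭
3rd (minor 3rd) → D♭
5th (perfect 5th) → F
6th (major 6th) → G

B♭ – D♭ – F – G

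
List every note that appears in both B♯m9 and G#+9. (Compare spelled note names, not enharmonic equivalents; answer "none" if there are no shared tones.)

B♯, A♯

B♯m9: B♯ D♯ F𝄪 A♯ C𝄪
G#+9: G♯ B♯ D𝄪 F♯ A♯
Common to both → B♯, A♯.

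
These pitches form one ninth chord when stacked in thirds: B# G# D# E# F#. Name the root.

E#

Arranged so that each adjacent pair is a third by letter name: E# – G# – B# – D# – F#.
The bottom of that stack, E#, is the root (this is E# minor seventh flat nine).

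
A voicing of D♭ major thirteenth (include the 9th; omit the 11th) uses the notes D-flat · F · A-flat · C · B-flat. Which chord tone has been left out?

E-flat

The full D♭ major thirteenth chord is D-flat, F, A-flat, C, E-flat, B-flat.
Comparing with the voicing, the major 9th (9th) — E-flat — is absent.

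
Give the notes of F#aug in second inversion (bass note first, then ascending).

In root position, F#aug is F#–A#–C##.
Second inversion puts the fifth (C##) in the bass.

C##, F#, A#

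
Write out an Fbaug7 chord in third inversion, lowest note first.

Ebb Fb Ab C

Fbaug7 = Fb–Ab–C–Ebb; third inversion → seventh (Ebb) lowest.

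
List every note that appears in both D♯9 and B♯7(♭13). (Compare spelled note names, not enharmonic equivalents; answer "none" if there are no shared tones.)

D♯9 = D#, F##, A#, C#, E#.
B♯7(♭13) = B#, D##, F##, A#, G#.
Shared: F##, A#.

F##, A#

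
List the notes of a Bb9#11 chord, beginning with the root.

Bb9#11: dominant ninth sharp eleven on Bb.
Root: Bb
Major 3rd (3rd): D
Perfect 5th (5th): F
Minor 7th (7th): Ab
Major 9th (9th): C
Augmented 11th (11th): E

Bb, D, F, Ab, C, E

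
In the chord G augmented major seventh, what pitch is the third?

B

Root of G augmented major seventh = G. The 3rd is a major 3rd: G up a major 3rd → B.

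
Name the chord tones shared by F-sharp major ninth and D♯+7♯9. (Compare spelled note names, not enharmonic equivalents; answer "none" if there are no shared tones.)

F-sharp major ninth = F#, A#, C#, E#, G#.
D♯+7♯9 = D#, F##, A##, C#, E##.
Shared: C#.

C#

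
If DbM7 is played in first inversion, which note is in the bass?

DbM7 = Db–F–Ab–C. First inversion → third in the bass = F.

F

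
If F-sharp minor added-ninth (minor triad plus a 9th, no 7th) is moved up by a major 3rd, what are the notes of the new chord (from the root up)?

Transposed root: F♯ → A♯ (major 3rd up). So we spell A♯ minor added-ninth:
Root: A♯
Minor 3rd (3rd): C♯
Perfect 5th (5th): E♯
Major 9th (9th): B♯

A♯  C♯  E♯  B♯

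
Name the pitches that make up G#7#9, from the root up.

G#7#9 is a dominant seventh sharp nine built on G#.
- root: G#
- major 3rd: B#
- perfect 5th: D#
- minor 7th: F#
- augmented 9th: A##

G#  B#  D#  F#  A##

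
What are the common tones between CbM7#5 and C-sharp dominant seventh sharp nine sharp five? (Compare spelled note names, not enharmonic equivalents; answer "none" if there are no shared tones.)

none

CbM7#5 = Cb, Eb, G, Bb.
C-sharp dominant seventh sharp nine sharp five = C#, E#, G##, B, D##.
Shared: none.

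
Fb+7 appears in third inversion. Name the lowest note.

Ebb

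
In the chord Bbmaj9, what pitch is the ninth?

C

Bbmaj9 is built on B♭; its 9th is a major 9th above the root.
A second above B uses the letter C, and the major 9th above B♭ is C.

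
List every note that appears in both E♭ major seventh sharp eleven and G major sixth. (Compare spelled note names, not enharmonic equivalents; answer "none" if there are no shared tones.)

G  D

E♭ major seventh sharp eleven = E-flat, G, B-flat, D, A.
G major sixth = G, B, D, E.
Shared: G, D.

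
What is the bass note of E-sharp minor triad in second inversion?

B♯

E-sharp minor triad in root position is E♯–G♯–B♯.
Second inversion places the fifth in the bass, which is B♯.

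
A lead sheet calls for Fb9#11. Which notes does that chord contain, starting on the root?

Fb – Ab – Cb – Ebb – Gb – Bb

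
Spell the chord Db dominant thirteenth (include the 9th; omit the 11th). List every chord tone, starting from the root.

Db dominant thirteenth is a dominant thirteenth built on D-flat.
D-flat — root
F — major 3rd
A-flat — perfect 5th
C-flat — minor 7th
E-flat — major 9th
B-flat — major 13th

D-flat – F – A-flat – C-flat – E-flat – B-flat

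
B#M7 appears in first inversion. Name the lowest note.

D##

B#M7 in root position is B#–D##–F##–A##.
First inversion places the third in the bass, which is D##.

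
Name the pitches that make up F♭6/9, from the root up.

F♭ A♭ C♭ D♭ G♭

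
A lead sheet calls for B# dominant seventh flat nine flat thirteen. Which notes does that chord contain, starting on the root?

B# dominant seventh flat nine flat thirteen: dominant seventh flat nine flat thirteen on B-sharp.
- root: B-sharp
- major 3rd: D-double-sharp
- perfect 5th: F-double-sharp
- minor 7th: A-sharp
- minor 9th: C-sharp
- minor 13th: G-sharp

B-sharp – D-double-sharp – F-double-sharp – A-sharp – C-sharp – G-sharp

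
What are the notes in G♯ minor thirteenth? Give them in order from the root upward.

G#, B, D#, F#, A#, C#, E#

Root G#, quality minor thirteenth:
root → G#
3rd (minor 3rd) → B
5th (perfect 5th) → D#
7th (minor 7th) → F#
9th (major 9th) → A#
11th (perfect 11th) → C#
13th (major 13th) → E#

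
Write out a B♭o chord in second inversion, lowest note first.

B♭o = B♭–D♭–F♭; second inversion → fifth (F♭) lowest.

F♭ B♭ D♭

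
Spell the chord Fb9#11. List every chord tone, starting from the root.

Fb, Ab, Cb, Ebb, Gb, Bb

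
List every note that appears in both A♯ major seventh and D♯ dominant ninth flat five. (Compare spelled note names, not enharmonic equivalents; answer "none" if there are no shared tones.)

E-sharp

A♯ major seventh = A-sharp, C-double-sharp, E-sharp, G-double-sharp.
D♯ dominant ninth flat five = D-sharp, F-double-sharp, A, C-sharp, E-sharp.
Shared: E-sharp.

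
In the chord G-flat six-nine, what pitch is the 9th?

A-flat

G-flat six-nine is built on G-flat; its 9th is a major 9th above the root.
A second above G uses the letter A, and the major 9th above G-flat is A-flat.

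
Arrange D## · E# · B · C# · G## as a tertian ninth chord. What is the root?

Arranged so that each adjacent pair is a third by letter name: C# – E# – G## – B – D##.
The bottom of that stack, C#, is the root (this is C# dominant seventh sharp nine sharp five).

C#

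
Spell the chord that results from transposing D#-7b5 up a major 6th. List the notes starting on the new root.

D♯ up a major 6th → B♯. New chord: B♯ half-diminished seventh.
Root: B♯
Minor 3rd (3rd): D♯
Diminished 5th (5th): F♯
Minor 7th (7th): A♯

B♯ D♯ F♯ A♯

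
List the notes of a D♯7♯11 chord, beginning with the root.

D♯7♯11: dominant seventh sharp eleven on D#.
Root: D#
Major 3rd (3rd): F##
Perfect 5th (5th): A#
Minor 7th (7th): C#
Augmented 11th (11th): G##

D#, F##, A#, C#, G##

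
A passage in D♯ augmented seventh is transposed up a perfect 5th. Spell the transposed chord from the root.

A perfect 5th up from D# is A#, so the new chord is A# augmented seventh.
Root: A#
Major 3rd (3rd): C##
Augmented 5th (5th): E##
Minor 7th (7th): G#

A#, C##, E##, G#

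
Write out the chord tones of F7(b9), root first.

F7(b9) is a dominant seventh flat nine built on F.
Root: F
Major 3rd (3rd): A
Perfect 5th (5th): C
Minor 7th (7th): Eb
Minor 9th (9th): Gb

F, A, C, Eb, Gb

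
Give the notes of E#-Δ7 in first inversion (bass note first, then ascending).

G#, B#, D##, E#

E#-Δ7 = E#–G#–B#–D##; first inversion → third (G#) lowest.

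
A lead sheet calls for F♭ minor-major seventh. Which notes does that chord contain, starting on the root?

Root F-flat, quality minor-major seventh:
Root: F-flat
Minor 3rd (3rd): A-double-flat
Perfect 5th (5th): C-flat
Major 7th (7th): E-flat

F-flat A-double-flat C-flat E-flat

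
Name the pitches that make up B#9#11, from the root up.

B#9#11: dominant ninth sharp eleven on B#.
- root: B#
- major 3rd: D##
- perfect 5th: F##
- minor 7th: A#
- major 9th: C##
- augmented 11th: E##

B#  D##  F##  A#  C##  E##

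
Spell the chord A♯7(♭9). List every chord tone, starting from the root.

A# – C## – E# – G# – B

Root A#, quality dominant seventh flat nine:
Root: A#
Major 3rd (3rd): C##
Perfect 5th (5th): E#
Minor 7th (7th): G#
Minor 9th (9th): B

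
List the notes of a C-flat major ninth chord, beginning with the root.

C-flat major ninth: major ninth on Cb.
- root: Cb
- major 3rd: Eb
- perfect 5th: Gb
- major 7th: Bb
- major 9th: Db

Cb Eb Gb Bb Db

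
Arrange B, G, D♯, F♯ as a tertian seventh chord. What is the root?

G

Stacking in thirds gives G – B – D♯ – F♯, so G is the root — G augmented major seventh.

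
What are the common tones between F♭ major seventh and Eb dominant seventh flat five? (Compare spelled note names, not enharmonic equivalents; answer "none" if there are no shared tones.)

F♭ major seventh: Fb Ab Cb Eb
Eb dominant seventh flat five: Eb G Bbb Db
Common to both → Eb.

Eb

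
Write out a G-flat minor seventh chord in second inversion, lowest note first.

In root position, G-flat minor seventh is G-flat–B-double-flat–D-flat–F-flat.
Second inversion puts the fifth (D-flat) in the bass.

D-flat – F-flat – G-flat – B-double-flat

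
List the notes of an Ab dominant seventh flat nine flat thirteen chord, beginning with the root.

Ab dominant seventh flat nine flat thirteen: dominant seventh flat nine flat thirteen on Ab.
root → Ab
3rd (major 3rd) → C
5th (perfect 5th) → Eb
7th (minor 7th) → Gb
9th (minor 9th) → Bbb
13th (minor 13th) → Fb

Ab – C – Eb – Gb – Bbb – Fb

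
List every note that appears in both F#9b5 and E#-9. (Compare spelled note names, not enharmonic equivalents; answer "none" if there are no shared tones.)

G#

F#9b5: F# A# C E G#
E#-9: E# G# B# D# F##
Common to both → G#.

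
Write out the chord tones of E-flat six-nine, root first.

E♭  G  B♭  C  F

Root E♭, quality six-nine:
root → E♭
3rd (major 3rd) → G
5th (perfect 5th) → B♭
6th (major 6th) → C
9th (major 9th) → F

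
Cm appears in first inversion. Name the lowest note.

Cm in root position is C–Eb–G.
First inversion places the third in the bass, which is Eb.

Eb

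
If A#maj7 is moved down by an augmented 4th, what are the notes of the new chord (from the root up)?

E G# B D#

Transposed root: A# → E (augmented 4th down). So we spell E major seventh:
Root: E
Major 3rd (3rd): G#
Perfect 5th (5th): B
Major 7th (7th): D#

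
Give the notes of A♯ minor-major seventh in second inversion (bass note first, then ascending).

E-sharp  G-double-sharp  A-sharp  C-sharp

A♯ minor-major seventh = A-sharp–C-sharp–E-sharp–G-double-sharp; second inversion → fifth (E-sharp) lowest.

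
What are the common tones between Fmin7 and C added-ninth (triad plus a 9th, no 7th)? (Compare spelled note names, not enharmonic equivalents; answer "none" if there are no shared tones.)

C

Fmin7: F Ab C Eb
C added-ninth: C E G D
Common to both → C.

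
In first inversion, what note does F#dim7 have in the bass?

F#dim7 in root position is F#–A–C–Eb.
First inversion places the third in the bass, which is A.

A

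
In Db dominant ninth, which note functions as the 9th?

E-flat

Root of Db dominant ninth = D-flat. The 9th is a major 9th: D-flat up a major 9th → E-flat.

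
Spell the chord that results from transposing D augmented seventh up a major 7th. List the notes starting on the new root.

D up a major 7th → C-sharp. New chord: C-sharp augmented seventh.
C-sharp — root
E-sharp — major 3rd
G-double-sharp — augmented 5th
B — minor 7th

C-sharp E-sharp G-double-sharp B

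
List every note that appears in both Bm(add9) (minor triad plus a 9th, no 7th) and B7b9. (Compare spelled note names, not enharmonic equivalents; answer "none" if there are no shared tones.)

Bm(add9) = B, D, F#, C#.
B7b9 = B, D#, F#, A, C.
Shared: B, F#.

B – F#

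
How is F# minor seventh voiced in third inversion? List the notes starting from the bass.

E, F-sharp, A, C-sharp

F# minor seventh = F-sharp–A–C-sharp–E; third inversion → seventh (E) lowest.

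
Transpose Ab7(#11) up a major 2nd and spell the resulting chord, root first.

Bb, D, F, Ab, E

Transposed root: Ab → Bb (major 2nd up). So we spell Bb dominant seventh sharp eleven:
Root: Bb
Major 3rd (3rd): D
Perfect 5th (5th): F
Minor 7th (7th): Ab
Augmented 11th (11th): E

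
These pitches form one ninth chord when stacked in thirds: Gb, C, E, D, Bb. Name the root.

C

Stacking in thirds gives C – E – Gb – Bb – D, so C is the root — C dominant ninth flat five.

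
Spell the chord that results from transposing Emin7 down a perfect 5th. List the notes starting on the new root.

A, C, E, G

A perfect 5th down from E is A, so the new chord is A minor seventh.
A — root
C — minor 3rd
E — perfect 5th
G — minor 7th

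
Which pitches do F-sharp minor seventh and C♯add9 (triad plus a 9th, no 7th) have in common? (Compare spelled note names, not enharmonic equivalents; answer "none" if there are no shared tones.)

C#

F-sharp minor seventh: F# A C# E
C♯add9: C# E# G# D#
Common to both → C#.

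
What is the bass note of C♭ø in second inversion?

Gbb

C♭ø in root position is Cb–Ebb–Gbb–Bbb.
Second inversion places the fifth in the bass, which is Gbb.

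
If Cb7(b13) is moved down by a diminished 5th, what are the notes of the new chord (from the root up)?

A diminished 5th down from C♭ is F, so the new chord is F dominant seventh flat thirteen.
root → F
3rd (major 3rd) → A
5th (perfect 5th) → C
7th (minor 7th) → E♭
13th (minor 13th) → D♭

F  A  C  E♭  D♭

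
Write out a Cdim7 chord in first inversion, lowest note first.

In root position, Cdim7 is C–Eb–Gb–Bbb.
First inversion puts the third (Eb) in the bass.

Eb Gb Bbb C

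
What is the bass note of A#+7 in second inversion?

E##

A#+7 in root position is A#–C##–E##–G#.
Second inversion places the fifth in the bass, which is E##.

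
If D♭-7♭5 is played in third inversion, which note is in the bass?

Cb

D♭-7♭5 in root position is Db–Fb–Abb–Cb.
Third inversion places the seventh in the bass, which is Cb.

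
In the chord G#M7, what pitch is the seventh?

F##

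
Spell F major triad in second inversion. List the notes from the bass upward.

In root position, F major triad is F–A–C.
Second inversion puts the fifth (C) in the bass.

C  F  A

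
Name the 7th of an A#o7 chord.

G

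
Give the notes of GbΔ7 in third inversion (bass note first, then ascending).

In root position, GbΔ7 is Gb–Bb–Db–F.
Third inversion puts the seventh (F) in the bass.

F  Gb  Bb  Db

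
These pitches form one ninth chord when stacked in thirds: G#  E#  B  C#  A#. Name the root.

Stacking in thirds gives A# – C# – E# – G# – B, so A# is the root — A# minor seventh flat nine.

A#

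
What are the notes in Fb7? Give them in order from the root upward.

Fb7: dominant seventh on Fb.
Fb — root
Ab — major 3rd
Cb — perfect 5th
Ebb — minor 7th

Fb – Ab – Cb – Ebb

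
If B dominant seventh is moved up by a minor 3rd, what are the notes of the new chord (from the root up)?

D, F#, A, C

Transposed root: B → D (minor 3rd up). So we spell D dominant seventh:
D — root
F# — major 3rd
A — perfect 5th
C — minor 7th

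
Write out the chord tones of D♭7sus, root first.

D♭  G♭  A♭  C♭

D♭7sus: dominant seventh suspended fourth on D♭.
root → D♭
4th (perfect 4th) → G♭
5th (perfect 5th) → A♭
7th (minor 7th) → C♭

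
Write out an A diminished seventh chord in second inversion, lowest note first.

E-flat, G-flat, A, C

A diminished seventh = A–C–E-flat–G-flat; second inversion → fifth (E-flat) lowest.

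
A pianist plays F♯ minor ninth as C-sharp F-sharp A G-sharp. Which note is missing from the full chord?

The full F♯ minor ninth chord is F-sharp, A, C-sharp, E, G-sharp.
Comparing with the voicing, the minor 7th (7th) — E — is absent.

E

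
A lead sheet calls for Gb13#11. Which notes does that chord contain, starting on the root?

Root Gb, quality dominant thirteenth sharp eleven:
root → Gb
3rd (major 3rd) → Bb
5th (perfect 5th) → Db
7th (minor 7th) → Fb
9th (major 9th) → Ab
11th (augmented 11th) → C
13th (major 13th) → Eb

Gb, Bb, Db, Fb, Ab, C, Eb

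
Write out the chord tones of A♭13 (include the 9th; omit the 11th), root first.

A♭, C, E♭, G♭, B♭, F

A♭13 is a dominant thirteenth built on A♭.
- root: A♭
- major 3rd: C
- perfect 5th: E♭
- minor 7th: G♭
- major 9th: B♭
- major 13th: F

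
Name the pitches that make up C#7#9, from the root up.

C#7#9: dominant seventh sharp nine on C#.
root → C#
3rd (major 3rd) → E#
5th (perfect 5th) → G#
7th (minor 7th) → B
9th (augmented 9th) → D##

C#, E#, G#, B, D##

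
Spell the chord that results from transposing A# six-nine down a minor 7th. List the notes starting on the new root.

B#  D##  F##  G##  C##

Transposed root: A# → B# (minor 7th down). So we spell B# six-nine:
B# — root
D## — major 3rd
F## — perfect 5th
G## — major 6th
C## — major 9th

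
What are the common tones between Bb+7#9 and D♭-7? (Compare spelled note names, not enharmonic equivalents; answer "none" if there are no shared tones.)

Ab

Bb+7#9 = Bb, D, F#, Ab, C#.
D♭-7 = Db, Fb, Ab, Cb.
Shared: Ab.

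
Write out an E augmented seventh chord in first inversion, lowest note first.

G-sharp, B-sharp, D, E

E augmented seventh = E–G-sharp–B-sharp–D; first inversion → third (G-sharp) lowest.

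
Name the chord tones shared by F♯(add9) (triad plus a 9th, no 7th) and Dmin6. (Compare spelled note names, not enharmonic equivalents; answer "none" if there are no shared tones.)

none

F♯(add9) = F#, A#, C#, G#.
Dmin6 = D, F, A, B.
Shared: none.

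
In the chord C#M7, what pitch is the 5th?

Root of C#M7 = C#. The 5th is a perfect 5th: C# up a perfect 5th → G#.

G#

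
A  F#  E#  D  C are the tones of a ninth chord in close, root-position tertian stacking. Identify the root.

D

Stacking in thirds gives D – F# – A – C – E#, so D is the root — D dominant seventh sharp nine.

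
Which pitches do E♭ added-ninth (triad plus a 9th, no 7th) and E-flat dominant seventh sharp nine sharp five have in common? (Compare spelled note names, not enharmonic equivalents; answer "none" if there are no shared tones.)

E♭ added-ninth = E-flat, G, B-flat, F.
E-flat dominant seventh sharp nine sharp five = E-flat, G, B, D-flat, F-sharp.
Shared: E-flat, G.

E-flat  G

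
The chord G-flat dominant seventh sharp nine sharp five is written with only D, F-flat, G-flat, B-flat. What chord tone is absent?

The full G-flat dominant seventh sharp nine sharp five chord is G-flat, B-flat, D, F-flat, A.
Comparing with the voicing, the augmented 9th (9th) — A — is absent.

A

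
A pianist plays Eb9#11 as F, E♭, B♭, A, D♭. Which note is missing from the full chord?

G

Eb9#11 = E♭, G, B♭, D♭, F, A. The voicing lacks the 3rd (major 3rd), G.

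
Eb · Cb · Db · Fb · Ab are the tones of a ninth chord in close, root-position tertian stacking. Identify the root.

Db

Stacking in thirds gives Db – Fb – Ab – Cb – Eb, so Db is the root — Db minor ninth.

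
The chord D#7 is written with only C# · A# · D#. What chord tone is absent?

D#7 = D#, F##, A#, C#. The voicing lacks the 3rd (major 3rd), F##.

F##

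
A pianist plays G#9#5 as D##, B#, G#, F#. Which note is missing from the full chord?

G#9#5 = G#, B#, D##, F#, A#. The voicing lacks the 9th (major 9th), A#.

A#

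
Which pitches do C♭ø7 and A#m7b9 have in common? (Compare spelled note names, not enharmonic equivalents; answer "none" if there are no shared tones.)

C♭ø7: Cb Ebb Gbb Bbb
A#m7b9: A# C# E# G# B
Common to both → none.

none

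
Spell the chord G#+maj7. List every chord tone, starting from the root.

G#+maj7 is an augmented major seventh built on G#.
root → G#
3rd (major 3rd) → B#
5th (augmented 5th) → D##
7th (major 7th) → F##

G#, B#, D##, F##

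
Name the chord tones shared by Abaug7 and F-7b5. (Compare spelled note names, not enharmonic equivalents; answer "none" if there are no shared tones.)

A♭

Abaug7 = A♭, C, E, G♭.
F-7b5 = F, A♭, C♭, E♭.
Shared: A♭.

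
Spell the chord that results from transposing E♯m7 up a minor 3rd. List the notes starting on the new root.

A minor 3rd up from E# is G#, so the new chord is G# minor seventh.
G# — root
B — minor 3rd
D# — perfect 5th
F# — minor 7th

G#, B, D#, F#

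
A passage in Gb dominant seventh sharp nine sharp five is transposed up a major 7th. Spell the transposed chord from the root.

F A C-sharp E-flat G-sharp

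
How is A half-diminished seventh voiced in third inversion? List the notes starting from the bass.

In root position, A half-diminished seventh is A–C–Eb–G.
Third inversion puts the seventh (G) in the bass.

G, A, C, Eb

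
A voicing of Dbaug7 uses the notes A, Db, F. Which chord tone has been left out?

The full Dbaug7 chord is Db, F, A, Cb.
Comparing with the voicing, the minor 7th (7th) — Cb — is absent.

Cb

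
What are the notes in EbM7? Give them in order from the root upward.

Eb, G, Bb, D

EbM7 is a major seventh built on Eb.
root → Eb
3rd (major 3rd) → G
5th (perfect 5th) → Bb
7th (major 7th) → D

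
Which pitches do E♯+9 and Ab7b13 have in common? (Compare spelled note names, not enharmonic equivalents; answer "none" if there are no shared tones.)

E♯+9: E# G## B## D# F##
Ab7b13: Ab C Eb Gb Fb
Common to both → none.

none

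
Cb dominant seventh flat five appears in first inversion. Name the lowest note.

E-flat

Cb dominant seventh flat five = C-flat–E-flat–G-double-flat–B-double-flat. First inversion → third in the bass = E-flat.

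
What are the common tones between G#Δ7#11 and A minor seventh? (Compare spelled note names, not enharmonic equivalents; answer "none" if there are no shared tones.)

G#Δ7#11 = G♯, B♯, D♯, F𝄪, C𝄪.
A minor seventh = A, C, E, G.
Shared: none.

none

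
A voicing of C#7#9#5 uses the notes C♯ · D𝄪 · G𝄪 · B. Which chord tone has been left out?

E♯

The full C#7#9#5 chord is C♯, E♯, G𝄪, B, D𝄪.
Comparing with the voicing, the major 3rd (3rd) — E♯ — is absent.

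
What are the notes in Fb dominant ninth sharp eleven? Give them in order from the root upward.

F-flat, A-flat, C-flat, E-double-flat, G-flat, B-flat

Fb dominant ninth sharp eleven: dominant ninth sharp eleven on F-flat.
Root: F-flat
Major 3rd (3rd): A-flat
Perfect 5th (5th): C-flat
Minor 7th (7th): E-double-flat
Major 9th (9th): G-flat
Augmented 11th (11th): B-flat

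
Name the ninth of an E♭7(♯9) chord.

E♭7(♯9) is built on Eb; its 9th is an augmented 9th above the root.
A second above E uses the letter F, and the augmented 9th above Eb is F#.

F#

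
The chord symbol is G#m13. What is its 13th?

E#

G#m13 is built on G#; its 13th is a major 13th above the root.
A sixth above G uses the letter E, and the major 13th above G# is E#.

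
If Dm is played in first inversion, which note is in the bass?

F

Dm = D–F–A. First inversion → third in the bass = F.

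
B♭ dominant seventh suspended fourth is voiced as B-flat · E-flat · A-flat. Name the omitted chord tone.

B♭ dominant seventh suspended fourth = B-flat, E-flat, F, A-flat. The voicing lacks the 5th (perfect 5th), F.

F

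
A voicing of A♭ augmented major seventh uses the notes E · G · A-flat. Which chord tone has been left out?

C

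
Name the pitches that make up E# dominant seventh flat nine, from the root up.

E-sharp, G-double-sharp, B-sharp, D-sharp, F-sharp

E# dominant seventh flat nine: dominant seventh flat nine on E-sharp.
E-sharp — root
G-double-sharp — major 3rd
B-sharp — perfect 5th
D-sharp — minor 7th
F-sharp — minor 9th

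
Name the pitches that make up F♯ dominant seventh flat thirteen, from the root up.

F# – A# – C# – E – D

F♯ dominant seventh flat thirteen is a dominant seventh flat thirteen built on F#.
root → F#
3rd (major 3rd) → A#
5th (perfect 5th) → C#
7th (minor 7th) → E
13th (minor 13th) → D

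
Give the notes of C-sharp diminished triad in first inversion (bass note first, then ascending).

C-sharp diminished triad = C#–E–G; first inversion → third (E) lowest.

E – G – C#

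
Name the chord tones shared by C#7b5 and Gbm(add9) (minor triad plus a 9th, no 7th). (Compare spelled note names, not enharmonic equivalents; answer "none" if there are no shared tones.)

none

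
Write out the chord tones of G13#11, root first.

Root G, quality dominant thirteenth sharp eleven:
G — root
B — major 3rd
D — perfect 5th
F — minor 7th
A — major 9th
C♯ — augmented 11th
E — major 13th

G B D F A C♯ E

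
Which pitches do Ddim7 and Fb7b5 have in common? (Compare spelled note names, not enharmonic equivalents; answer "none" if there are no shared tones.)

Ddim7 = D, F, Ab, Cb.
Fb7b5 = Fb, Ab, Cbb, Ebb.
Shared: Ab.

Ab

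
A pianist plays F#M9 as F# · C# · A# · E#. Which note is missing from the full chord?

G#

The full F#M9 chord is F#, A#, C#, E#, G#.
Comparing with the voicing, the major 9th (9th) — G# — is absent.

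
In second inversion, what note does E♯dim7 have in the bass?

E♯dim7 = E#–G#–B–D. Second inversion → fifth in the bass = B.

B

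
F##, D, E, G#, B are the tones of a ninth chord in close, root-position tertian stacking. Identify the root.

Arranged so that each adjacent pair is a third by letter name: E – G# – B – D – F##.
The bottom of that stack, E, is the root (this is E dominant seventh sharp nine).

E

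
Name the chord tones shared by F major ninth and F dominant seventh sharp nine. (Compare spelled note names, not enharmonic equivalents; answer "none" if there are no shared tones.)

F  A  C

F major ninth: F A C E G
F dominant seventh sharp nine: F A C Eb G#
Common to both → F, A, C.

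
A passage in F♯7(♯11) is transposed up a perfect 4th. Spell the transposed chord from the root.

A perfect 4th up from F# is B, so the new chord is B dominant seventh sharp eleven.
B — root
D# — major 3rd
F# — perfect 5th
A — minor 7th
E# — augmented 11th

B, D#, F#, A, E#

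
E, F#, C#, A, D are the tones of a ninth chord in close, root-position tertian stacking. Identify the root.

D

Arranged so that each adjacent pair is a third by letter name: D – F# – A – C# – E.
The bottom of that stack, D, is the root (this is D major ninth).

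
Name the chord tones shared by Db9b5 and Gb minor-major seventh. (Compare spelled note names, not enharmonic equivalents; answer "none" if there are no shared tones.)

Db  F

Db9b5: Db F Abb Cb Eb
Gb minor-major seventh: Gb Bbb Db F
Common to both → Db, F.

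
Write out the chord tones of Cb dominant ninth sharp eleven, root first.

C-flat – E-flat – G-flat – B-double-flat – D-flat – F

Cb dominant ninth sharp eleven is a dominant ninth sharp eleven built on C-flat.
C-flat — root
E-flat — major 3rd
G-flat — perfect 5th
B-double-flat — minor 7th
D-flat — major 9th
F — augmented 11th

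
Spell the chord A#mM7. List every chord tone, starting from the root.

Root A#, quality minor-major seventh:
Root: A#
Minor 3rd (3rd): C#
Perfect 5th (5th): E#
Major 7th (7th): G##

A# – C# – E# – G##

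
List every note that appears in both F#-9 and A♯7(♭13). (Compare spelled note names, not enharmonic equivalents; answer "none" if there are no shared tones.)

F#  G#

F#-9 = F#, A, C#, E, G#.
A♯7(♭13) = A#, C##, E#, G#, F#.
Shared: F#, G#.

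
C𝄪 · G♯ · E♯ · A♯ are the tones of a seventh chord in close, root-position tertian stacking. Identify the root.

A♯

Arranged so that each adjacent pair is a third by letter name: A♯ – C𝄪 – E♯ – G♯.
The bottom of that stack, A♯, is the root (this is A♯ dominant seventh).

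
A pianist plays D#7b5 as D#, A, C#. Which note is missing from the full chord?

F##

D#7b5 = D#, F##, A, C#. The voicing lacks the 3rd (major 3rd), F##.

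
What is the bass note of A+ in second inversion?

A+ in root position is A–C#–E#.
Second inversion places the fifth in the bass, which is E#.

E#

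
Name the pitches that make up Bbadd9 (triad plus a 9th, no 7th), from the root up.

Bbadd9 is an added-ninth built on B♭.
Root: B♭
Major 3rd (3rd): D
Perfect 5th (5th): F
Major 9th (9th): C

B♭, D, F, C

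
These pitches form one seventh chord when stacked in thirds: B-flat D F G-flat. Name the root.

G-flat

Arranged so that each adjacent pair is a third by letter name: G-flat – B-flat – D – F.
The bottom of that stack, G-flat, is the root (this is G-flat augmented major seventh).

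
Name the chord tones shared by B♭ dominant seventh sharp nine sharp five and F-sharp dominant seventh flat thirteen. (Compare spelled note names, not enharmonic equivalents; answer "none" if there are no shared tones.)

B♭ dominant seventh sharp nine sharp five: B-flat D F-sharp A-flat C-sharp
F-sharp dominant seventh flat thirteen: F-sharp A-sharp C-sharp E D
Common to both → D, F-sharp, C-sharp.

D, F-sharp, C-sharp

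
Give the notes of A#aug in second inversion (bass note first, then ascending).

In root position, A#aug is A#–C##–E##.
Second inversion puts the fifth (E##) in the bass.

E## A# C##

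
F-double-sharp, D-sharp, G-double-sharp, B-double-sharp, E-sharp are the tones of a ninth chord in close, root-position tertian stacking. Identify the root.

E-sharp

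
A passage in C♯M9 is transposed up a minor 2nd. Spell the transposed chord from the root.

C♯ up a minor 2nd → D. New chord: D major ninth.
D — root
F♯ — major 3rd
A — perfect 5th
C♯ — major 7th
E — major 9th

D, F♯, A, C♯, E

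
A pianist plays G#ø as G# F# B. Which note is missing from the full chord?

D

The full G#ø chord is G#, B, D, F#.
Comparing with the voicing, the diminished 5th (5th) — D — is absent.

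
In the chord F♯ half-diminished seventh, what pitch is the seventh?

E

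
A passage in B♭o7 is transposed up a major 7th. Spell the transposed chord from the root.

A – C – Eb – Gb

A major 7th up from Bb is A, so the new chord is A diminished seventh.
root → A
3rd (minor 3rd) → C
5th (diminished 5th) → Eb
7th (diminished 7th) → Gb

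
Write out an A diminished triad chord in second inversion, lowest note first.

A diminished triad = A–C–E-flat; second inversion → fifth (E-flat) lowest.

E-flat, A, C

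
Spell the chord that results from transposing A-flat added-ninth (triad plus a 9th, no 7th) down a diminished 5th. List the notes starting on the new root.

D, F#, A, E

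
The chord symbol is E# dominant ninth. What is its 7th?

D-sharp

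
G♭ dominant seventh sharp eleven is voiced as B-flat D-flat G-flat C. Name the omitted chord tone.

The full G♭ dominant seventh sharp eleven chord is G-flat, B-flat, D-flat, F-flat, C.
Comparing with the voicing, the minor 7th (7th) — F-flat — is absent.

F-flat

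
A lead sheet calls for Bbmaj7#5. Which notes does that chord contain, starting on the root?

Bb, D, F#, A

Bbmaj7#5: augmented major seventh on Bb.
root → Bb
3rd (major 3rd) → D
5th (augmented 5th) → F#
7th (major 7th) → A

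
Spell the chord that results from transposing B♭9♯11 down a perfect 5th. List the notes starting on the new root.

Eb, G, Bb, Db, F, A

A perfect 5th down from Bb is Eb, so the new chord is Eb dominant ninth sharp eleven.
- root: Eb
- major 3rd: G
- perfect 5th: Bb
- minor 7th: Db
- major 9th: F
- augmented 11th: A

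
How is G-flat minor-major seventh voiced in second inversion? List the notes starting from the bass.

In root position, G-flat minor-major seventh is Gb–Bbb–Db–F.
Second inversion puts the fifth (Db) in the bass.

Db  F  Gb  Bbb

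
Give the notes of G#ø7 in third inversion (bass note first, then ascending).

F# – G# – B – D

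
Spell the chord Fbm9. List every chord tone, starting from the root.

F♭ – A𝄫 – C♭ – E𝄫 – G♭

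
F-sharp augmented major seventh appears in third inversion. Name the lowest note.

E#

F-sharp augmented major seventh in root position is F#–A#–C##–E#.
Third inversion places the seventh in the bass, which is E#.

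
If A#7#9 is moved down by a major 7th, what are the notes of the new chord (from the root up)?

B  D#  F#  A  C##

A# down a major 7th → B. New chord: B dominant seventh sharp nine.
Root: B
Major 3rd (3rd): D#
Perfect 5th (5th): F#
Minor 7th (7th): A
Augmented 9th (9th): C##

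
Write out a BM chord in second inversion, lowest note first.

F♯, B, D♯

In root position, BM is B–D♯–F♯.
Second inversion puts the fifth (F♯) in the bass.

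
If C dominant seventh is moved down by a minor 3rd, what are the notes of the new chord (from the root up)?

A  C-sharp  E  G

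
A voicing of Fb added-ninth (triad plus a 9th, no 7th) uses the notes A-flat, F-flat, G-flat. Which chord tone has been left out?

Fb added-ninth = F-flat, A-flat, C-flat, G-flat. The voicing lacks the 5th (perfect 5th), C-flat.

C-flat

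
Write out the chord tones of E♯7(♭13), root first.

E♯, G𝄪, B♯, D♯, C♯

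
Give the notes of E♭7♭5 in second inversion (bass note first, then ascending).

In root position, E♭7♭5 is Eb–G–Bbb–Db.
Second inversion puts the fifth (Bbb) in the bass.

Bbb  Db  Eb  G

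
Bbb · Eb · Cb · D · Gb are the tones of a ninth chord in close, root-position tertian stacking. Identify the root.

Cb

Stacking in thirds gives Cb – Eb – Gb – Bbb – D, so Cb is the root — Cb dominant seventh sharp nine.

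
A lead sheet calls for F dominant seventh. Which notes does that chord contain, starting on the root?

Root F, quality dominant seventh:
Root: F
Major 3rd (3rd): A
Perfect 5th (5th): C
Minor 7th (7th): E-flat

F, A, C, E-flat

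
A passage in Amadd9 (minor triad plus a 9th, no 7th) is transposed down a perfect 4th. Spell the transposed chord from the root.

A down a perfect 4th → E. New chord: E minor added-ninth.
root → E
3rd (minor 3rd) → G
5th (perfect 5th) → B
9th (major 9th) → F#

E G B F#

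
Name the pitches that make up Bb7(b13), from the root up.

Bb7(b13) is a dominant seventh flat thirteen built on Bb.
Root: Bb
Major 3rd (3rd): D
Perfect 5th (5th): F
Minor 7th (7th): Ab
Minor 13th (13th): Gb

Bb, D, F, Ab, Gb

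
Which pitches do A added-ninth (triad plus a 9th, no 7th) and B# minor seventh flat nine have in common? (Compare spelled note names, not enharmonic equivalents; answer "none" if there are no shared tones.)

C-sharp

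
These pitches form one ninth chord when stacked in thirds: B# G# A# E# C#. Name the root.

A#

Stacking in thirds gives A# – C# – E# – G# – B#, so A# is the root — A# minor ninth.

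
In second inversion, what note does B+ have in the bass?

F##

B+ in root position is B–D#–F##.
Second inversion places the fifth in the bass, which is F##.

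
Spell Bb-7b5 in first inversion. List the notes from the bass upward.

Db Fb Ab Bb

In root position, Bb-7b5 is Bb–Db–Fb–Ab.
First inversion puts the third (Db) in the bass.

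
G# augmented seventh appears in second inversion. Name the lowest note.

D-double-sharp

G# augmented seventh in root position is G-sharp–B-sharp–D-double-sharp–F-sharp.
Second inversion places the fifth in the bass, which is D-double-sharp.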